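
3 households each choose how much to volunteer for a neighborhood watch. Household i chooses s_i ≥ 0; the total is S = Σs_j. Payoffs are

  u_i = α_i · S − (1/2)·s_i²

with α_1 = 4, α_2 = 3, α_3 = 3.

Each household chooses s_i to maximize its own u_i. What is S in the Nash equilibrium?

10

Household i's FOC: ∂u_i/∂s_i = α_i − s_i = 0, so s_i* = α_i.
NE contributions = (4, 3, 3); S = 10.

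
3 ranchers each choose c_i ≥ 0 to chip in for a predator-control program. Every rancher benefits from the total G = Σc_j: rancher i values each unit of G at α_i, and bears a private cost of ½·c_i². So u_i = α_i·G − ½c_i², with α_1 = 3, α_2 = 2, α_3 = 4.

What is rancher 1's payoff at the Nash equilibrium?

22.5

Rancher i's FOC: ∂u_i/∂c_i = α_i − c_i = 0, so c_i* = α_i.
NE contributions = (3, 2, 4); G = 9.
u_1 = α_1·G − ½·(c_1)² = 3·9 − ½·3² = 22.5.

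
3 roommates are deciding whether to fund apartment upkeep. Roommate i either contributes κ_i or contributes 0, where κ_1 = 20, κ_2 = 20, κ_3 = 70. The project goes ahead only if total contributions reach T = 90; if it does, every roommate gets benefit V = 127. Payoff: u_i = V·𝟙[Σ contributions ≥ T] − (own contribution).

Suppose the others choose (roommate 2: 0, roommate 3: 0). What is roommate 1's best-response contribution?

0

Others' total = 0. Even contributing 20 gives 20 < 90: no benefit either way.
Best response: 0.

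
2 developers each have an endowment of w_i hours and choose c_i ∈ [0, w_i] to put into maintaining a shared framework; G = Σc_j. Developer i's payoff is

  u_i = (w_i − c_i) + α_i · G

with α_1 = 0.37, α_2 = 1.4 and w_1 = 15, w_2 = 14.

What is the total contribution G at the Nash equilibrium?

14

∂u_i/∂c_i = α_i − 1, so developer i contributes w_i if α_i > 1, else 0.
α_i > 1 for i ∈ {2}; NE contributions (0, 14), G = 14.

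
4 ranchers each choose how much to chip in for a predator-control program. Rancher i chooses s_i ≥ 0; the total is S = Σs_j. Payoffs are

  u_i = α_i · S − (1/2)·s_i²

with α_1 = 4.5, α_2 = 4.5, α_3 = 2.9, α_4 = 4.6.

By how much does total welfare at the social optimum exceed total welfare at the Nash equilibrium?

Rancher i's FOC: ∂u_i/∂s_i = α_i − s_i = 0, so s_i* = α_i.
NE contributions = (4.5, 4.5, 2.9, 4.6); S = 16.5.
W^NE = (Σα)·S − ½Σα_i² = 16.5² − ½·70.07 = 237.215.
Planner sets s_i = Σα_j = 16.5 for every i, so S^SO = 4·16.5 = 66.
W^SO = (Σα)·S^SO − ½·4·(Σα)² = (4/2)·16.5² = 544.5.
Deadweight loss = W^SO − W^NE = 307.285.

307.285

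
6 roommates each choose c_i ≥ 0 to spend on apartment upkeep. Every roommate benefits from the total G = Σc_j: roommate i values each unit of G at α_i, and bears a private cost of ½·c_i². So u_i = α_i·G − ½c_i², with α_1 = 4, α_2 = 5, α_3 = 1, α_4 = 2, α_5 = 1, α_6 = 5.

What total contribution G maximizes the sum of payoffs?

108

Planner FOC: ∂(Σu_j)/∂c_i = (Σα_j) − c_i = 0, so c_i^SO = Σα_j = 18 for every i; G^SO = 108.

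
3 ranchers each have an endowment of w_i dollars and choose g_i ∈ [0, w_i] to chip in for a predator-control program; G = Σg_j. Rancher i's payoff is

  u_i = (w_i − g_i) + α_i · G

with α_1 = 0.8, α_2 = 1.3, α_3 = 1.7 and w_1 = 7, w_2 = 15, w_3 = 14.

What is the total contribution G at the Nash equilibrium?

29

∂u_i/∂g_i = α_i − 1, so rancher i contributes w_i if α_i > 1, else 0.
α_i > 1 for i ∈ {2, 3}; NE contributions (0, 15, 14), G = 29.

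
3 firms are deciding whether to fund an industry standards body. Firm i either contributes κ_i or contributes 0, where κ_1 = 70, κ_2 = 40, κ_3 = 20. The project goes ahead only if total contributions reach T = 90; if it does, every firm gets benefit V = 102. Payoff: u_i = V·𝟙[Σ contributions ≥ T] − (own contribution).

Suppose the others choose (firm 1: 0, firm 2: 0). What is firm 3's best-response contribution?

Others' total = 0. Even contributing 20 gives 20 < 90: no benefit either way.
Best response: 0.

0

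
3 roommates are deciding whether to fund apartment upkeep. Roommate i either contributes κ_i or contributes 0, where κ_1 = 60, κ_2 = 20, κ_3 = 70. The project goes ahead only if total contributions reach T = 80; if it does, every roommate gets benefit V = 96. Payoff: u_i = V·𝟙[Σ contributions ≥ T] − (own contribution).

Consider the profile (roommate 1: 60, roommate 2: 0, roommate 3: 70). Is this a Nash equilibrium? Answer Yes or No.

Total = 130 ≥ 80: provided.
Roommate 1 (pledges 60, payoff 36): dropping to 0 → total 70, payoff 0. No gain.
Roommate 2 (pledges 0, payoff 96): pledging 20 → total 150, payoff 76. No gain.
Roommate 3 (pledges 70, payoff 26): dropping to 0 → total 60, payoff 0. No gain.

Yes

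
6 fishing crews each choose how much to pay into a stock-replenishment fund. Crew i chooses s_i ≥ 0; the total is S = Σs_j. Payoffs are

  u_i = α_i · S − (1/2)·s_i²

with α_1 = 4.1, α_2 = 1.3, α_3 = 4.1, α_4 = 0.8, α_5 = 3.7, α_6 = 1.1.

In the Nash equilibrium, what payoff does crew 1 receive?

53.505

Crew i's FOC: ∂u_i/∂s_i = α_i − s_i = 0, so s_i* = α_i.
NE contributions = (4.1, 1.3, 4.1, 0.8, 3.7, 1.1); S = 15.1.
u_1 = α_1·S − ½·(s_1)² = 4.1·15.1 − ½·4.1² = 53.505.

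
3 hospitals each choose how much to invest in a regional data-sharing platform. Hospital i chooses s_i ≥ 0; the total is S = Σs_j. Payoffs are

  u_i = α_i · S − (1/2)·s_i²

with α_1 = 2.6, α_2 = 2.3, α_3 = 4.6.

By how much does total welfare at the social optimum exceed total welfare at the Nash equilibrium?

Hospital i's FOC: ∂u_i/∂s_i = α_i − s_i = 0, so s_i* = α_i.
NE contributions = (2.6, 2.3, 4.6); S = 9.5.
W^NE = (Σα)·S − ½Σα_i² = 9.5² − ½·33.21 = 73.645.
Planner sets s_i = Σα_j = 9.5 for every i, so S^SO = 3·9.5 = 28.5.
W^SO = (Σα)·S^SO − ½·3·(Σα)² = (3/2)·9.5² = 135.375.
Deadweight loss = W^SO − W^NE = 61.73.

61.73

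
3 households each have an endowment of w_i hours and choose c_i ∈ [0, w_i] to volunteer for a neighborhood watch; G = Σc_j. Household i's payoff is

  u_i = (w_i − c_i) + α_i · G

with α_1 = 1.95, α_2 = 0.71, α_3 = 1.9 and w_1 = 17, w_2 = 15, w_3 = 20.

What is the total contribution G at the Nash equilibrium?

∂u_i/∂c_i = α_i − 1, so household i contributes w_i if α_i > 1, else 0.
α_i > 1 for i ∈ {1, 3}; NE contributions (17, 0, 20), G = 37.

37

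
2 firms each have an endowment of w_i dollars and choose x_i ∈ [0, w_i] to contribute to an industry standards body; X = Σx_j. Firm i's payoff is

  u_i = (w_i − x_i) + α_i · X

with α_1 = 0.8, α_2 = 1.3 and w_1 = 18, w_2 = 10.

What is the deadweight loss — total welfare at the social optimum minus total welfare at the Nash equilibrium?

∂u_i/∂x_i = α_i − 1, so firm i contributes w_i if α_i > 1, else 0.
α_i > 1 for i ∈ {2}; NE contributions (0, 10), X = 10.
W^NE = Σw_i − X^NE + (Σα_i)·X^NE = 28 + 1.1·10 = 39.
Planner: ∂(Σu_j)/∂x_i = Σα_j − 1 = 1.1 > 0, so everyone contributes w_i; X^SO = 28, W^SO = 28 + 1.1·28 = 58.8.
Deadweight loss = 19.8.

19.8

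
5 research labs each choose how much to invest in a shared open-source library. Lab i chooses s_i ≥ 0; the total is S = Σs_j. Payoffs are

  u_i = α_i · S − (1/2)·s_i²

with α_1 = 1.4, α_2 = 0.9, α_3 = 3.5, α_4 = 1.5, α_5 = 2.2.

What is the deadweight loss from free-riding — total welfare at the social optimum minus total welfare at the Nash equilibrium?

Lab i's FOC: ∂u_i/∂s_i = α_i − s_i = 0, so s_i* = α_i.
NE contributions = (1.4, 0.9, 3.5, 1.5, 2.2); S = 9.5.
W^NE = (Σα)·S − ½Σα_i² = 9.5² − ½·22.11 = 79.195.
Planner sets s_i = Σα_j = 9.5 for every i, so S^SO = 5·9.5 = 47.5.
W^SO = (Σα)·S^SO − ½·5·(Σα)² = (5/2)·9.5² = 225.625.
Deadweight loss = W^SO − W^NE = 146.43.

146.43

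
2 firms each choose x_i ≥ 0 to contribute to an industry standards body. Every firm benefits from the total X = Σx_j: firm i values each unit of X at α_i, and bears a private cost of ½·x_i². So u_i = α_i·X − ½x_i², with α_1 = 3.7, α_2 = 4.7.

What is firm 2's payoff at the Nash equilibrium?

28.435

Firm i's FOC: ∂u_i/∂x_i = α_i − x_i = 0, so x_i* = α_i.
NE contributions = (3.7, 4.7); X = 8.4.
u_2 = α_2·X − ½·(x_2)² = 4.7·8.4 − ½·4.7² = 28.435.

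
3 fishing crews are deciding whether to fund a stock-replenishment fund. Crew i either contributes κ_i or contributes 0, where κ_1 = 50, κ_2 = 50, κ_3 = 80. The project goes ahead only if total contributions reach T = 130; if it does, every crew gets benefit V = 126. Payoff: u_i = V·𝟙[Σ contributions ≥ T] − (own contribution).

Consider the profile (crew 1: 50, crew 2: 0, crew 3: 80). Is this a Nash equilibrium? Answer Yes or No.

Yes

Total = 130 ≥ 130: provided.
Crew 1 (pledges 50, payoff 76): dropping to 0 → total 80, payoff 0. No gain.
Crew 2 (pledges 0, payoff 126): pledging 50 → total 180, payoff 76. No gain.
Crew 3 (pledges 80, payoff 46): dropping to 0 → total 50, payoff 0. No gain.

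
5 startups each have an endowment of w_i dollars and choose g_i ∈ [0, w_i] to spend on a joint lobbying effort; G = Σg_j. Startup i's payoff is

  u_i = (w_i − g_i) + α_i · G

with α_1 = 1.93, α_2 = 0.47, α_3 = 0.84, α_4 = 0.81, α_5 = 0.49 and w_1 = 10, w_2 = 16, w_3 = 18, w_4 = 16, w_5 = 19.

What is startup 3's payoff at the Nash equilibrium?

∂u_i/∂g_i = α_i − 1, so startup i contributes w_i if α_i > 1, else 0.
α_i > 1 for i ∈ {1}; NE contributions (10, 0, 0, 0, 0), G = 10.
u_3 = (18 − 0) + 0.84·10 = 26.4.

26.4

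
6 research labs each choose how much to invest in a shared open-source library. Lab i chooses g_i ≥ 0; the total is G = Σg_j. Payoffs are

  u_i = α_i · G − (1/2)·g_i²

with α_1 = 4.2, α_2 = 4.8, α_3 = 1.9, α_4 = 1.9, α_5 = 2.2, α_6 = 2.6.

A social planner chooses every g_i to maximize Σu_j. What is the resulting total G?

105.6

Planner FOC: ∂(Σu_j)/∂g_i = (Σα_j) − g_i = 0, so g_i^SO = Σα_j = 17.6 for every i; G^SO = 105.6.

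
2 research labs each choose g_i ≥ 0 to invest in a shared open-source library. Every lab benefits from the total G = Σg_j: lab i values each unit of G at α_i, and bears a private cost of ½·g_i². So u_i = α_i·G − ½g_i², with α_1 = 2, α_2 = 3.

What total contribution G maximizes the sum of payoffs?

10

Planner FOC: ∂(Σu_j)/∂g_i = (Σα_j) − g_i = 0, so g_i^SO = Σα_j = 5 for every i; G^SO = 10.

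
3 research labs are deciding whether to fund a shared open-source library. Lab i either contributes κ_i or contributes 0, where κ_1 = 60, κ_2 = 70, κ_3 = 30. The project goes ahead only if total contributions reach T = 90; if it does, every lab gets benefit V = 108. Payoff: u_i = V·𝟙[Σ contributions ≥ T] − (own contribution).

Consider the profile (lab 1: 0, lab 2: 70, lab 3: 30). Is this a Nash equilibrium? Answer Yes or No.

Yes

Total = 100 ≥ 90: provided.
Lab 1 (pledges 0, payoff 108): pledging 60 → total 160, payoff 48. No gain.
Lab 2 (pledges 70, payoff 38): dropping to 0 → total 30, payoff 0. No gain.
Lab 3 (pledges 30, payoff 78): dropping to 0 → total 70, payoff 0. No gain.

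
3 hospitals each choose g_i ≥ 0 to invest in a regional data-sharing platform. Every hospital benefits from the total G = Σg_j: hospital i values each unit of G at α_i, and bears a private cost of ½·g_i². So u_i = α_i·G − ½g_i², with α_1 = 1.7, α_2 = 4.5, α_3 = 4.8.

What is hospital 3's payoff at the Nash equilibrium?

Hospital i's FOC: ∂u_i/∂g_i = α_i − g_i = 0, so g_i* = α_i.
NE contributions = (1.7, 4.5, 4.8); G = 11.
u_3 = α_3·G − ½·(g_3)² = 4.8·11 − ½·4.8² = 41.28.

41.28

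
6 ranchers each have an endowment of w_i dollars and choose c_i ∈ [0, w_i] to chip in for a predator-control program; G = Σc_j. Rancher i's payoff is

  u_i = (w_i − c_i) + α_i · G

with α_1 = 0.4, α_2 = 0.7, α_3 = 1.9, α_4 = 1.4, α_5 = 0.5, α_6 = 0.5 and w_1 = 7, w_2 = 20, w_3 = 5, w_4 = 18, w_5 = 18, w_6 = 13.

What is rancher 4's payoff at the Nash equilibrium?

∂u_i/∂c_i = α_i − 1, so rancher i contributes w_i if α_i > 1, else 0.
α_i > 1 for i ∈ {3, 4}; NE contributions (0, 0, 5, 18, 0, 0), G = 23.
u_4 = (18 − 18) + 1.4·23 = 32.2.

32.2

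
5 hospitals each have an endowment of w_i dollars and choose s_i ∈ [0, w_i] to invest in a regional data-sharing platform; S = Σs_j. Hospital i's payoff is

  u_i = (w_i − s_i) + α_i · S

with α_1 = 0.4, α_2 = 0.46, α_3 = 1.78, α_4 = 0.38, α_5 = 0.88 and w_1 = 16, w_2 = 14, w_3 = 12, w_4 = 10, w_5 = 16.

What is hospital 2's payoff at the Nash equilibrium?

19.52

∂u_i/∂s_i = α_i − 1, so hospital i contributes w_i if α_i > 1, else 0.
α_i > 1 for i ∈ {3}; NE contributions (0, 0, 12, 0, 0), S = 12.
u_2 = (14 − 0) + 0.46·12 = 19.52.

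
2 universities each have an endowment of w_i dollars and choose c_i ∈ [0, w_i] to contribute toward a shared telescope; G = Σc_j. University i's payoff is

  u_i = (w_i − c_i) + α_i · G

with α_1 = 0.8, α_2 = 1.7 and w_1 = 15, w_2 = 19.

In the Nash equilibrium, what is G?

∂u_i/∂c_i = α_i − 1, so university i contributes w_i if α_i > 1, else 0.
α_i > 1 for i ∈ {2}; NE contributions (0, 19), G = 19.

19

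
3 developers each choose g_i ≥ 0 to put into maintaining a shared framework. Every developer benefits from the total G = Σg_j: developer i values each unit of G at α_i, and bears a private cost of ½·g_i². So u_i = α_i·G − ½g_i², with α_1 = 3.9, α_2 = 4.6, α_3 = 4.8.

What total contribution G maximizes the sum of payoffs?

Planner FOC: ∂(Σu_j)/∂g_i = (Σα_j) − g_i = 0, so g_i^SO = Σα_j = 13.3 for every i; G^SO = 39.9.

39.9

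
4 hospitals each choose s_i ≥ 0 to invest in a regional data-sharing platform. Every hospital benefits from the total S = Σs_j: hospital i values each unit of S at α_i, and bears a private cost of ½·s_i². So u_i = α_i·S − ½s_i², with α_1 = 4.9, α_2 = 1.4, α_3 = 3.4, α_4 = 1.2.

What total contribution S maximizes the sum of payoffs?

43.6

Planner FOC: ∂(Σu_j)/∂s_i = (Σα_j) − s_i = 0, so s_i^SO = Σα_j = 10.9 for every i; S^SO = 43.6.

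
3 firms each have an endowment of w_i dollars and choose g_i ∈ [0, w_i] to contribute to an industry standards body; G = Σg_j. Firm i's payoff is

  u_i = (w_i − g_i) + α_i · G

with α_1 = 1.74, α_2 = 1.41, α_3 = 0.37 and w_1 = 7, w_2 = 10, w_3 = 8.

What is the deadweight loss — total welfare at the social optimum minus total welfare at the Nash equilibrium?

20.16

∂u_i/∂g_i = α_i − 1, so firm i contributes w_i if α_i > 1, else 0.
α_i > 1 for i ∈ {1, 2}; NE contributions (7, 10, 0), G = 17.
W^NE = Σw_i − G^NE + (Σα_i)·G^NE = 25 + 2.52·17 = 67.84.
Planner: ∂(Σu_j)/∂g_i = Σα_j − 1 = 2.52 > 0, so everyone contributes w_i; G^SO = 25, W^SO = 25 + 2.52·25 = 88.
Deadweight loss = 20.16.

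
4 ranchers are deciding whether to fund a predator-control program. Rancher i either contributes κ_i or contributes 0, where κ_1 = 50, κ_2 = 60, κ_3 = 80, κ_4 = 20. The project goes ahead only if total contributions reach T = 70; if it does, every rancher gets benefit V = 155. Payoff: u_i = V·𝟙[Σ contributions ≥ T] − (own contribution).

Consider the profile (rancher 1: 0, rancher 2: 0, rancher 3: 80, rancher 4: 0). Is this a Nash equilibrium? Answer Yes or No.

Yes

Total = 80 ≥ 70: provided.
Rancher 1 (pledges 0, payoff 155): pledging 50 → total 130, payoff 105. No gain.
Rancher 2 (pledges 0, payoff 155): pledging 60 → total 140, payoff 95. No gain.
Rancher 3 (pledges 80, payoff 75): dropping to 0 → total 0, payoff 0. No gain.
Rancher 4 (pledges 0, payoff 155): pledging 20 → total 100, payoff 135. No gain.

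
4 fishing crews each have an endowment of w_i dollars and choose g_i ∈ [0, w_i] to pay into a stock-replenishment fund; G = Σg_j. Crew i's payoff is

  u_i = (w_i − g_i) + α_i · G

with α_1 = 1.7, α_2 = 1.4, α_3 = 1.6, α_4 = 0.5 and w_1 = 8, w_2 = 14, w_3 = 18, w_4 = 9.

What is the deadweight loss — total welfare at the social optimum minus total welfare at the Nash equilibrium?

∂u_i/∂g_i = α_i − 1, so crew i contributes w_i if α_i > 1, else 0.
α_i > 1 for i ∈ {1, 2, 3}; NE contributions (8, 14, 18, 0), G = 40.
W^NE = Σw_i − G^NE + (Σα_i)·G^NE = 49 + 4.2·40 = 217.
Planner: ∂(Σu_j)/∂g_i = Σα_j − 1 = 4.2 > 0, so everyone contributes w_i; G^SO = 49, W^SO = 49 + 4.2·49 = 254.8.
Deadweight loss = 37.8.

37.8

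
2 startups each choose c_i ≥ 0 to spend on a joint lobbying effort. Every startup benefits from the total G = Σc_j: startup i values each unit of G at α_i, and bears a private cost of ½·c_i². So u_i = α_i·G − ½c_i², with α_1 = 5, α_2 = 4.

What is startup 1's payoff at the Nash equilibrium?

32.5

Startup i's FOC: ∂u_i/∂c_i = α_i − c_i = 0, so c_i* = α_i.
NE contributions = (5, 4); G = 9.
u_1 = α_1·G − ½·(c_1)² = 5·9 − ½·5² = 32.5.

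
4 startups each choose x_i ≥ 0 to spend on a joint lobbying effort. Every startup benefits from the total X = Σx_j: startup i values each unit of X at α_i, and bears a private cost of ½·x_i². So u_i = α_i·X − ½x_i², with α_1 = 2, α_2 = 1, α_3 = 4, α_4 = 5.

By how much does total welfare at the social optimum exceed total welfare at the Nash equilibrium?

Startup i's FOC: ∂u_i/∂x_i = α_i − x_i = 0, so x_i* = α_i.
NE contributions = (2, 1, 4, 5); X = 12.
W^NE = (Σα)·X − ½Σα_i² = 12² − ½·46 = 121.
Planner sets x_i = Σα_j = 12 for every i, so X^SO = 4·12 = 48.
W^SO = (Σα)·X^SO − ½·4·(Σα)² = (4/2)·12² = 288.
Deadweight loss = W^SO − W^NE = 167.

167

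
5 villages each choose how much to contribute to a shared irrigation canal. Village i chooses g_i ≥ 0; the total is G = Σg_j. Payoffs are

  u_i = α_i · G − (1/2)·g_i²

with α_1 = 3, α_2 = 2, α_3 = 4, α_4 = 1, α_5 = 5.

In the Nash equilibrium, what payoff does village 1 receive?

40.5

Village i's FOC: ∂u_i/∂g_i = α_i − g_i = 0, so g_i* = α_i.
NE contributions = (3, 2, 4, 1, 5); G = 15.
u_1 = α_1·G − ½·(g_1)² = 3·15 − ½·3² = 40.5.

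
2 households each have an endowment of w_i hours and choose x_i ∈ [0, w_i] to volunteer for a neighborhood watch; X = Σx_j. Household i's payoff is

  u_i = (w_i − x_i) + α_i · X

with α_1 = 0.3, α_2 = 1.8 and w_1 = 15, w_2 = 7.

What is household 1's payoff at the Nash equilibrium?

17.1

∂u_i/∂x_i = α_i − 1, so household i contributes w_i if α_i > 1, else 0.
α_i > 1 for i ∈ {2}; NE contributions (0, 7), X = 7.
u_1 = (15 − 0) + 0.3·7 = 17.1.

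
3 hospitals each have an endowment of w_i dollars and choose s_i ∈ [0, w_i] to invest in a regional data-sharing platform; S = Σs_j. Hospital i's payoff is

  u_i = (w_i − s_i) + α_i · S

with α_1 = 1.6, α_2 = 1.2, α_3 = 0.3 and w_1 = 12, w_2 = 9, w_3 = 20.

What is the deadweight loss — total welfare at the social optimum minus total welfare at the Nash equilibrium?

42

∂u_i/∂s_i = α_i − 1, so hospital i contributes w_i if α_i > 1, else 0.
α_i > 1 for i ∈ {1, 2}; NE contributions (12, 9, 0), S = 21.
W^NE = Σw_i − S^NE + (Σα_i)·S^NE = 41 + 2.1·21 = 85.1.
Planner: ∂(Σu_j)/∂s_i = Σα_j − 1 = 2.1 > 0, so everyone contributes w_i; S^SO = 41, W^SO = 41 + 2.1·41 = 127.1.
Deadweight loss = 42.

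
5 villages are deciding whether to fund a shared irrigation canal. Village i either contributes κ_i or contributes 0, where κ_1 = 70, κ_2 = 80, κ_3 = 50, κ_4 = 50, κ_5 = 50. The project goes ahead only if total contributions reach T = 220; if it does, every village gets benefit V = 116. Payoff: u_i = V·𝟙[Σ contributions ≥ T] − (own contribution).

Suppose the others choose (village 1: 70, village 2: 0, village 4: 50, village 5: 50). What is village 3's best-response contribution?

Others' total = 170. Contributing 50 brings total to 220 ≥ 220: gain V − κ_3 = 66.
Best response: 50.

50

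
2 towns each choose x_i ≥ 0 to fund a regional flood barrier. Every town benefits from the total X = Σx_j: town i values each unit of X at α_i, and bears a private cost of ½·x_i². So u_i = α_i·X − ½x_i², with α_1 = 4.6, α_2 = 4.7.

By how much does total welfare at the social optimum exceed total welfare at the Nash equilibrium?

21.625

Town i's FOC: ∂u_i/∂x_i = α_i − x_i = 0, so x_i* = α_i.
NE contributions = (4.6, 4.7); X = 9.3.
W^NE = (Σα)·X − ½Σα_i² = 9.3² − ½·43.25 = 64.865.
Planner sets x_i = Σα_j = 9.3 for every i, so X^SO = 2·9.3 = 18.6.
W^SO = (Σα)·X^SO − ½·2·(Σα)² = (2/2)·9.3² = 86.49.
Deadweight loss = W^SO − W^NE = 21.625.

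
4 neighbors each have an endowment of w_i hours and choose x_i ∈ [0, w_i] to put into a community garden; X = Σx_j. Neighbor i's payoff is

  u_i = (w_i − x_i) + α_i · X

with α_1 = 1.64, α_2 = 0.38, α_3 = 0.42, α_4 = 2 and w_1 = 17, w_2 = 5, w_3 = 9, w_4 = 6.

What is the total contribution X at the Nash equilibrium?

∂u_i/∂x_i = α_i − 1, so neighbor i contributes w_i if α_i > 1, else 0.
α_i > 1 for i ∈ {1, 4}; NE contributions (17, 0, 0, 6), X = 23.

23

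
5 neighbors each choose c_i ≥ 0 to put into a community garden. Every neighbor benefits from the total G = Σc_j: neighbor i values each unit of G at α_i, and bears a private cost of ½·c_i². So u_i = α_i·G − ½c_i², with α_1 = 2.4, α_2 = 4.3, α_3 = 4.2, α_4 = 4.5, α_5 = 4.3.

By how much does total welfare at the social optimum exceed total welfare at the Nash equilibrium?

Neighbor i's FOC: ∂u_i/∂c_i = α_i − c_i = 0, so c_i* = α_i.
NE contributions = (2.4, 4.3, 4.2, 4.5, 4.3); G = 19.7.
W^NE = (Σα)·G − ½Σα_i² = 19.7² − ½·80.63 = 347.775.
Planner sets c_i = Σα_j = 19.7 for every i, so G^SO = 5·19.7 = 98.5.
W^SO = (Σα)·G^SO − ½·5·(Σα)² = (5/2)·19.7² = 970.225.
Deadweight loss = W^SO − W^NE = 622.45.

622.45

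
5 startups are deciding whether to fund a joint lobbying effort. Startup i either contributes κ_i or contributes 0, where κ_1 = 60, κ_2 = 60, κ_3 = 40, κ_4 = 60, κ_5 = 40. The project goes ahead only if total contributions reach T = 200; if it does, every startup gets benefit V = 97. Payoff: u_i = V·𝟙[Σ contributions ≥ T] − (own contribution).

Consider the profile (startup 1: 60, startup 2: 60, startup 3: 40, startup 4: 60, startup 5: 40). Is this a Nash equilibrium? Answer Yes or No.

Total = 260 ≥ 200: provided.
Startup 1 (pledges 60, payoff 37): dropping to 0 → total 200, payoff 97. Profitable deviation.

No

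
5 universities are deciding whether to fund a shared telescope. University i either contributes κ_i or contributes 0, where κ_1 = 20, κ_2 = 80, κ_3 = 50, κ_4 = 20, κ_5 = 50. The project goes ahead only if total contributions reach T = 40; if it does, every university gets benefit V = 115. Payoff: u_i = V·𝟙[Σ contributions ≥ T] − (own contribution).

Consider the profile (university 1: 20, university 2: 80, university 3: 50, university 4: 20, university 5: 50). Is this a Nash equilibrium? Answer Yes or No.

Total = 220 ≥ 40: provided.
University 1 (pledges 20, payoff 95): dropping to 0 → total 200, payoff 115. Profitable deviation.

No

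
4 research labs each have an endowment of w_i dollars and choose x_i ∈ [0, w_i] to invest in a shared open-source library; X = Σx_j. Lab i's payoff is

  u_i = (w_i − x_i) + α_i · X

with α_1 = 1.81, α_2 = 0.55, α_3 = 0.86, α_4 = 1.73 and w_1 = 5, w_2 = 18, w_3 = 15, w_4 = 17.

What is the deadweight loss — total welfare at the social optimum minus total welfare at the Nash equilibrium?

130.35

∂u_i/∂x_i = α_i − 1, so lab i contributes w_i if α_i > 1, else 0.
α_i > 1 for i ∈ {1, 4}; NE contributions (5, 0, 0, 17), X = 22.
W^NE = Σw_i − X^NE + (Σα_i)·X^NE = 55 + 3.95·22 = 141.9.
Planner: ∂(Σu_j)/∂x_i = Σα_j − 1 = 3.95 > 0, so everyone contributes w_i; X^SO = 55, W^SO = 55 + 3.95·55 = 272.25.
Deadweight loss = 130.35.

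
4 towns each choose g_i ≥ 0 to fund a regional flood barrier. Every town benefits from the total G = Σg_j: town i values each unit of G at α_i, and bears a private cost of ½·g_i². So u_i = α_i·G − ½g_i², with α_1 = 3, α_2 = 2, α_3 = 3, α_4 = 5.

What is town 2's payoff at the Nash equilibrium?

24

Town i's FOC: ∂u_i/∂g_i = α_i − g_i = 0, so g_i* = α_i.
NE contributions = (3, 2, 3, 5); G = 13.
u_2 = α_2·G − ½·(g_2)² = 2·13 − ½·2² = 24.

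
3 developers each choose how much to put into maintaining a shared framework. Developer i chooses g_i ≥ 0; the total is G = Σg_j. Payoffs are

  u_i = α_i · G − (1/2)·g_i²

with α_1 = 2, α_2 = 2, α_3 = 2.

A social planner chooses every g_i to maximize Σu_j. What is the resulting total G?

Planner FOC: ∂(Σu_j)/∂g_i = (Σα_j) − g_i = 0, so g_i^SO = Σα_j = 6 for every i; G^SO = 18.

18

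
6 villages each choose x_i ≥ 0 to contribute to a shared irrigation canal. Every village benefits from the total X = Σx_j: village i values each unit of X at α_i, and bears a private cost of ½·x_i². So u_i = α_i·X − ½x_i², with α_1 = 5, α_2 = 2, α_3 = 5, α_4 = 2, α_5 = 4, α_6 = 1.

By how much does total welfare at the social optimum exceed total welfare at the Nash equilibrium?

Village i's FOC: ∂u_i/∂x_i = α_i − x_i = 0, so x_i* = α_i.
NE contributions = (5, 2, 5, 2, 4, 1); X = 19.
W^NE = (Σα)·X − ½Σα_i² = 19² − ½·75 = 323.5.
Planner sets x_i = Σα_j = 19 for every i, so X^SO = 6·19 = 114.
W^SO = (Σα)·X^SO − ½·6·(Σα)² = (6/2)·19² = 1083.
Deadweight loss = W^SO − W^NE = 759.5.

759.5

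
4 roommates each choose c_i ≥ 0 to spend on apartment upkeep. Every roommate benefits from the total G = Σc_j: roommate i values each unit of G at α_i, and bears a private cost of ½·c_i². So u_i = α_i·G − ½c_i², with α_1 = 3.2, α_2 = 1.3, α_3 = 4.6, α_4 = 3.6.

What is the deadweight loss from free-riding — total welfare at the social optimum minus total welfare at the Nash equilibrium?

184.315

Roommate i's FOC: ∂u_i/∂c_i = α_i − c_i = 0, so c_i* = α_i.
NE contributions = (3.2, 1.3, 4.6, 3.6); G = 12.7.
W^NE = (Σα)·G − ½Σα_i² = 12.7² − ½·46.05 = 138.265.
Planner sets c_i = Σα_j = 12.7 for every i, so G^SO = 4·12.7 = 50.8.
W^SO = (Σα)·G^SO − ½·4·(Σα)² = (4/2)·12.7² = 322.58.
Deadweight loss = W^SO − W^NE = 184.315.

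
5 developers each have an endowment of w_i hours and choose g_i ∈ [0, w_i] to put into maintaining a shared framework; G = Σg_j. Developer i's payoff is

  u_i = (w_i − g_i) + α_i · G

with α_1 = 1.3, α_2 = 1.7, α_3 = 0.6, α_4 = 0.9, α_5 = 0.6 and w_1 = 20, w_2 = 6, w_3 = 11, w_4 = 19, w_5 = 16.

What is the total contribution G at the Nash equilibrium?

26

∂u_i/∂g_i = α_i − 1, so developer i contributes w_i if α_i > 1, else 0.
α_i > 1 for i ∈ {1, 2}; NE contributions (20, 6, 0, 0, 0), G = 26.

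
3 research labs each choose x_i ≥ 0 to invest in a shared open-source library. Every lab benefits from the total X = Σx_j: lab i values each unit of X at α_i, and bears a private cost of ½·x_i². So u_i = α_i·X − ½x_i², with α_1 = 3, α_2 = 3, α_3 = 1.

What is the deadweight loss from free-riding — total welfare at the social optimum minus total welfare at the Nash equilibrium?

Lab i's FOC: ∂u_i/∂x_i = α_i − x_i = 0, so x_i* = α_i.
NE contributions = (3, 3, 1); X = 7.
W^NE = (Σα)·X − ½Σα_i² = 7² − ½·19 = 39.5.
Planner sets x_i = Σα_j = 7 for every i, so X^SO = 3·7 = 21.
W^SO = (Σα)·X^SO − ½·3·(Σα)² = (3/2)·7² = 73.5.
Deadweight loss = W^SO − W^NE = 34.

34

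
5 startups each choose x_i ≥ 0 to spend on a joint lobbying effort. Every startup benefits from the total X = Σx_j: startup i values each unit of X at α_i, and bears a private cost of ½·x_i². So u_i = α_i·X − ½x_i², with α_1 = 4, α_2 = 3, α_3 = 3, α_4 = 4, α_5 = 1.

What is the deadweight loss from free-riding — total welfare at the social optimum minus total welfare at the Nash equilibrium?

Startup i's FOC: ∂u_i/∂x_i = α_i − x_i = 0, so x_i* = α_i.
NE contributions = (4, 3, 3, 4, 1); X = 15.
W^NE = (Σα)·X − ½Σα_i² = 15² − ½·51 = 199.5.
Planner sets x_i = Σα_j = 15 for every i, so X^SO = 5·15 = 75.
W^SO = (Σα)·X^SO − ½·5·(Σα)² = (5/2)·15² = 562.5.
Deadweight loss = W^SO − W^NE = 363.

363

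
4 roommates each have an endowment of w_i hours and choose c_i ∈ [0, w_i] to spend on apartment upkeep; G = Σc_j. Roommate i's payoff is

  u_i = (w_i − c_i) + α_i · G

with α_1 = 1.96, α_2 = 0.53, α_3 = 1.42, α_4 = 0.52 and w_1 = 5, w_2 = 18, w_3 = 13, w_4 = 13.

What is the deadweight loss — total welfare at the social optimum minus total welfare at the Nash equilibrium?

106.33

∂u_i/∂c_i = α_i − 1, so roommate i contributes w_i if α_i > 1, else 0.
α_i > 1 for i ∈ {1, 3}; NE contributions (5, 0, 13, 0), G = 18.
W^NE = Σw_i − G^NE + (Σα_i)·G^NE = 49 + 3.43·18 = 110.74.
Planner: ∂(Σu_j)/∂c_i = Σα_j − 1 = 3.43 > 0, so everyone contributes w_i; G^SO = 49, W^SO = 49 + 3.43·49 = 217.07.
Deadweight loss = 106.33.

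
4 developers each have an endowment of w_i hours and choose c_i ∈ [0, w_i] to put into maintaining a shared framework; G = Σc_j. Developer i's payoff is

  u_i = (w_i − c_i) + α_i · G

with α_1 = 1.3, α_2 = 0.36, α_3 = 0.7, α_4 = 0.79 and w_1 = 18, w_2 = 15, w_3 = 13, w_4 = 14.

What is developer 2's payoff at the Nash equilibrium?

21.48

∂u_i/∂c_i = α_i − 1, so developer i contributes w_i if α_i > 1, else 0.
α_i > 1 for i ∈ {1}; NE contributions (18, 0, 0, 0), G = 18.
u_2 = (15 − 0) + 0.36·18 = 21.48.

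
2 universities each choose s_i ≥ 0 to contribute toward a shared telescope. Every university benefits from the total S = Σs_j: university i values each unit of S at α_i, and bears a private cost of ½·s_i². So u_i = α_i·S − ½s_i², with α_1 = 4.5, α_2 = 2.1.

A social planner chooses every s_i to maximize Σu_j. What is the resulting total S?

13.2

Planner FOC: ∂(Σu_j)/∂s_i = (Σα_j) − s_i = 0, so s_i^SO = Σα_j = 6.6 for every i; S^SO = 13.2.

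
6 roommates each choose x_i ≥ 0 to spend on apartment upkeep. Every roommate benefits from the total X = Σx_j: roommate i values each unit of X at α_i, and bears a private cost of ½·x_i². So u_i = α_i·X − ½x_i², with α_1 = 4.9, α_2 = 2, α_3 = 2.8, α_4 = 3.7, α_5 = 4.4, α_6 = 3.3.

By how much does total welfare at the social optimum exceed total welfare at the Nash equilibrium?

Roommate i's FOC: ∂u_i/∂x_i = α_i − x_i = 0, so x_i* = α_i.
NE contributions = (4.9, 2, 2.8, 3.7, 4.4, 3.3); X = 21.1.
W^NE = (Σα)·X − ½Σα_i² = 21.1² − ½·79.79 = 405.315.
Planner sets x_i = Σα_j = 21.1 for every i, so X^SO = 6·21.1 = 126.6.
W^SO = (Σα)·X^SO − ½·6·(Σα)² = (6/2)·21.1² = 1335.63.
Deadweight loss = W^SO − W^NE = 930.315.

930.315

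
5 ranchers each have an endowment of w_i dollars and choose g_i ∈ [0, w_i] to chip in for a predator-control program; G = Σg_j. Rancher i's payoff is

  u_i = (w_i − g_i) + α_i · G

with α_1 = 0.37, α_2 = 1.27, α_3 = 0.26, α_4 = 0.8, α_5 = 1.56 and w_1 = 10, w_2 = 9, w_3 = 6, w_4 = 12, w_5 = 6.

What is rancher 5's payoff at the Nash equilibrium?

23.4

∂u_i/∂g_i = α_i − 1, so rancher i contributes w_i if α_i > 1, else 0.
α_i > 1 for i ∈ {2, 5}; NE contributions (0, 9, 0, 0, 6), G = 15.
u_5 = (6 − 6) + 1.56·15 = 23.4.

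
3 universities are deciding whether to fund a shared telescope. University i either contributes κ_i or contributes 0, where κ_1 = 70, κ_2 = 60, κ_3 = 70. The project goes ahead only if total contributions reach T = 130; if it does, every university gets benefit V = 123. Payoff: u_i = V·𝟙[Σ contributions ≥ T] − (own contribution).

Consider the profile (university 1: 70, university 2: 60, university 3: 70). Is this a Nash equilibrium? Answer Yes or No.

Total = 200 ≥ 130: provided.
University 1 (pledges 70, payoff 53): dropping to 0 → total 130, payoff 123. Profitable deviation.

No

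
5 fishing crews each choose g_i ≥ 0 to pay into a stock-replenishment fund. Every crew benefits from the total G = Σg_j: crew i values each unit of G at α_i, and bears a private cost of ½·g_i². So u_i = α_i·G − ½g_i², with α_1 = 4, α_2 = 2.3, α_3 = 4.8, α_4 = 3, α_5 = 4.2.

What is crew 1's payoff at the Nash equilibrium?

Crew i's FOC: ∂u_i/∂g_i = α_i − g_i = 0, so g_i* = α_i.
NE contributions = (4, 2.3, 4.8, 3, 4.2); G = 18.3.
u_1 = α_1·G − ½·(g_1)² = 4·18.3 − ½·4² = 65.2.

65.2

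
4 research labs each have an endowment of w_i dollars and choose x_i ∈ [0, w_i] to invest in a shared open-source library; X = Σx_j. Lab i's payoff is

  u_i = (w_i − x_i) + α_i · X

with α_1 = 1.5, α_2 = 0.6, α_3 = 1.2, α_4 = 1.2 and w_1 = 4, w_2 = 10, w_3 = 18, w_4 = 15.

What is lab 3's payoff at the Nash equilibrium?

∂u_i/∂x_i = α_i − 1, so lab i contributes w_i if α_i > 1, else 0.
α_i > 1 for i ∈ {1, 3, 4}; NE contributions (4, 0, 18, 15), X = 37.
u_3 = (18 − 18) + 1.2·37 = 44.4.

44.4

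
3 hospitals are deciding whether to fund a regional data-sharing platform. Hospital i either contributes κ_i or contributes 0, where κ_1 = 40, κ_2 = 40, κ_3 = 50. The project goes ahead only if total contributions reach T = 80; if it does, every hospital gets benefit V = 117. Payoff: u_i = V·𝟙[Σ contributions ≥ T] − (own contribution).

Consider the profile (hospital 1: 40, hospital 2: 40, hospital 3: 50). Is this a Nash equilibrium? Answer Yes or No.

No

Total = 130 ≥ 80: provided.
Hospital 1 (pledges 40, payoff 77): dropping to 0 → total 90, payoff 117. Profitable deviation.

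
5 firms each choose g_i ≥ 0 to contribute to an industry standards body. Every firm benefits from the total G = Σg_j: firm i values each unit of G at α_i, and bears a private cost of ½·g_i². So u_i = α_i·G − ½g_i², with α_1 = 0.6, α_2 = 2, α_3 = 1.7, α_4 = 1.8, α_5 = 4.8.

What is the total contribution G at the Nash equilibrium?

Firm i's FOC: ∂u_i/∂g_i = α_i − g_i = 0, so g_i* = α_i.
NE contributions = (0.6, 2, 1.7, 1.8, 4.8); G = 10.9.

10.9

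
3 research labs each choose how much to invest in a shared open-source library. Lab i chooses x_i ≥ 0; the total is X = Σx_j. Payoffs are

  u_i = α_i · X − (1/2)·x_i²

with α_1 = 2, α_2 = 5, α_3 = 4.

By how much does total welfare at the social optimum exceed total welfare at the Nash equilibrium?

83

Lab i's FOC: ∂u_i/∂x_i = α_i − x_i = 0, so x_i* = α_i.
NE contributions = (2, 5, 4); X = 11.
W^NE = (Σα)·X − ½Σα_i² = 11² − ½·45 = 98.5.
Planner sets x_i = Σα_j = 11 for every i, so X^SO = 3·11 = 33.
W^SO = (Σα)·X^SO − ½·3·(Σα)² = (3/2)·11² = 181.5.
Deadweight loss = W^SO − W^NE = 83.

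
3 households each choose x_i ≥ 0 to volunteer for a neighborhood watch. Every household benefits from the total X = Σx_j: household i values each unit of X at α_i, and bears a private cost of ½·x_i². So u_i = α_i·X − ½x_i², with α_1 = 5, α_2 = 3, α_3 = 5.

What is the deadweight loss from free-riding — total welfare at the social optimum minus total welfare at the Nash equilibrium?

114

Household i's FOC: ∂u_i/∂x_i = α_i − x_i = 0, so x_i* = α_i.
NE contributions = (5, 3, 5); X = 13.
W^NE = (Σα)·X − ½Σα_i² = 13² − ½·59 = 139.5.
Planner sets x_i = Σα_j = 13 for every i, so X^SO = 3·13 = 39.
W^SO = (Σα)·X^SO − ½·3·(Σα)² = (3/2)·13² = 253.5.
Deadweight loss = W^SO − W^NE = 114.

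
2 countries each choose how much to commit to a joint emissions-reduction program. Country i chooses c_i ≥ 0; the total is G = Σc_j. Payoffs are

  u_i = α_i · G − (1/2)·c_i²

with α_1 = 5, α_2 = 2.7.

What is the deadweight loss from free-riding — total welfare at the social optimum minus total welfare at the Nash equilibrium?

16.145

Country i's FOC: ∂u_i/∂c_i = α_i − c_i = 0, so c_i* = α_i.
NE contributions = (5, 2.7); G = 7.7.
W^NE = (Σα)·G − ½Σα_i² = 7.7² − ½·32.29 = 43.145.
Planner sets c_i = Σα_j = 7.7 for every i, so G^SO = 2·7.7 = 15.4.
W^SO = (Σα)·G^SO − ½·2·(Σα)² = (2/2)·7.7² = 59.29.
Deadweight loss = W^SO − W^NE = 16.145.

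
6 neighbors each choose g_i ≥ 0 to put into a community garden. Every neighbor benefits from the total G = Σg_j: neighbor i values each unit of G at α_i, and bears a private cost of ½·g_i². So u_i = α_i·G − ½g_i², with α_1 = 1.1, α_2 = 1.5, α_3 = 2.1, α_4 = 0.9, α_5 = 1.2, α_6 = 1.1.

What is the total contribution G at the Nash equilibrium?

Neighbor i's FOC: ∂u_i/∂g_i = α_i − g_i = 0, so g_i* = α_i.
NE contributions = (1.1, 1.5, 2.1, 0.9, 1.2, 1.1); G = 7.9.

7.9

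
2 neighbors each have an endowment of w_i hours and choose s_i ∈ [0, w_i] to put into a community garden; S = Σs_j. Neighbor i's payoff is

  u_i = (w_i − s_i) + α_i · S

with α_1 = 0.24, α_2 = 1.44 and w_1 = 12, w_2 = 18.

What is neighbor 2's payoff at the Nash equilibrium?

∂u_i/∂s_i = α_i − 1, so neighbor i contributes w_i if α_i > 1, else 0.
α_i > 1 for i ∈ {2}; NE contributions (0, 18), S = 18.
u_2 = (18 − 18) + 1.44·18 = 25.92.

25.92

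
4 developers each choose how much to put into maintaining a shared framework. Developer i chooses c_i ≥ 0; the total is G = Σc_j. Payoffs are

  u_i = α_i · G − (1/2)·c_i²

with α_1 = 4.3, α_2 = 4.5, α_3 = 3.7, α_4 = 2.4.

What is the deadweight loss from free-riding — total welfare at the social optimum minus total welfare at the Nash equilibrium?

251.105

Developer i's FOC: ∂u_i/∂c_i = α_i − c_i = 0, so c_i* = α_i.
NE contributions = (4.3, 4.5, 3.7, 2.4); G = 14.9.
W^NE = (Σα)·G − ½Σα_i² = 14.9² − ½·58.19 = 192.915.
Planner sets c_i = Σα_j = 14.9 for every i, so G^SO = 4·14.9 = 59.6.
W^SO = (Σα)·G^SO − ½·4·(Σα)² = (4/2)·14.9² = 444.02.
Deadweight loss = W^SO − W^NE = 251.105.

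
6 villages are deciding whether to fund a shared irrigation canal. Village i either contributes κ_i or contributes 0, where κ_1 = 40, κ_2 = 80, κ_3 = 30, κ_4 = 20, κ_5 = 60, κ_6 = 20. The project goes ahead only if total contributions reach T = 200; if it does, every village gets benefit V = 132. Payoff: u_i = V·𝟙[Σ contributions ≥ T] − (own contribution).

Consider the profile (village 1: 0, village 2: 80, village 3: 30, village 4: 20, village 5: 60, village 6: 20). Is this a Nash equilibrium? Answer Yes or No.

Total = 210 ≥ 200: provided.
Village 1 (pledges 0, payoff 132): pledging 40 → total 250, payoff 92. No gain.
Village 2 (pledges 80, payoff 52): dropping to 0 → total 130, payoff 0. No gain.
Village 3 (pledges 30, payoff 102): dropping to 0 → total 180, payoff 0. No gain.
Village 4 (pledges 20, payoff 112): dropping to 0 → total 190, payoff 0. No gain.
Village 5 (pledges 60, payoff 72): dropping to 0 → total 150, payoff 0. No gain.
Village 6 (pledges 20, payoff 112): dropping to 0 → total 190, payoff 0. No gain.

Yes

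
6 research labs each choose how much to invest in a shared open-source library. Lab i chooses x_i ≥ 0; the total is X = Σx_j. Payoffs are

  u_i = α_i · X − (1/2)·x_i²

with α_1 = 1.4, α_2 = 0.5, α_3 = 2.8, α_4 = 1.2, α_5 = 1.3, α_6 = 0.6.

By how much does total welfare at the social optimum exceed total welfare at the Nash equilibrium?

128.45

Lab i's FOC: ∂u_i/∂x_i = α_i − x_i = 0, so x_i* = α_i.
NE contributions = (1.4, 0.5, 2.8, 1.2, 1.3, 0.6); X = 7.8.
W^NE = (Σα)·X − ½Σα_i² = 7.8² − ½·13.54 = 54.07.
Planner sets x_i = Σα_j = 7.8 for every i, so X^SO = 6·7.8 = 46.8.
W^SO = (Σα)·X^SO − ½·6·(Σα)² = (6/2)·7.8² = 182.52.
Deadweight loss = W^SO − W^NE = 128.45.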